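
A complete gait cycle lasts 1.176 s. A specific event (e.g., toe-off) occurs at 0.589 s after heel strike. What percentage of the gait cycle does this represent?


pct = (event_time / cycle_time) * 100
pct = (0.589 / 1.176) * 100
ratio = 0.5009
pct = 50.0850


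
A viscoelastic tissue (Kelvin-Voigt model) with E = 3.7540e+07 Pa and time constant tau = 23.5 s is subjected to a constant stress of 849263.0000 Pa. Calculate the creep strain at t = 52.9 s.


epsilon(t) = (sigma/E) * (1 - exp(-t/tau))
sigma/E = 849263.0000 / 3.7540e+07 = 0.0226
exp(-t/tau) = exp(-52.9 / 23.5) = 0.1053
epsilon = 0.0226 * (1 - 0.1053)
epsilon = 0.0202


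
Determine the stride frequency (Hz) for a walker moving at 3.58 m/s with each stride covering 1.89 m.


f = v / stride_length
f = 3.58 / 1.89
f = 1.8942


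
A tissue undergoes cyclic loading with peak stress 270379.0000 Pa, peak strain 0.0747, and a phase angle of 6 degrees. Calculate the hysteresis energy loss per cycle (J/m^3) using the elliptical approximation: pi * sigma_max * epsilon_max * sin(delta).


E_loss = pi * sigma_max * epsilon_max * sin(delta)
delta = 6 deg = 0.1047 rad
sin(delta) = 0.1045
E_loss = pi * 270379.0000 * 0.0747 * 0.1045
E_loss = 6632.5113


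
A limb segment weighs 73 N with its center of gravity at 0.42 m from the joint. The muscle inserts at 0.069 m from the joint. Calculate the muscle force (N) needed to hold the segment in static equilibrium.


F_muscle = W * d_load / d_muscle
F_muscle = 73 * 0.42 / 0.069
Numerator = 30.6600
F_muscle = 444.3478


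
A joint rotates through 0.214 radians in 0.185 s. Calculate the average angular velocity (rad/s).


omega = delta_theta / delta_t
omega = 0.214 / 0.185
omega = 1.1568


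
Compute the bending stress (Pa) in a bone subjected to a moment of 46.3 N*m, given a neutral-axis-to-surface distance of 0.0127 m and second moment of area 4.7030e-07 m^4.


sigma = M * c / I
sigma = 46.3 * 0.0127 / 4.7030e-07
M * c = 0.5880
sigma = 1.2503e+06


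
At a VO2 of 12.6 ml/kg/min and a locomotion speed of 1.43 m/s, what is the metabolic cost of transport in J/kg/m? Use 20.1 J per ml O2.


Power per kg = VO2 * 20.1 / 60
Power per kg = 12.6 * 20.1 / 60 = 4.2210 W/kg
Cost = power_per_kg / speed
Cost = 4.2210 / 1.43
Cost = 2.9517


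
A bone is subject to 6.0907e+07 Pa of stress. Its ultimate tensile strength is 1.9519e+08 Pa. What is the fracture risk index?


FRI = applied / ultimate
FRI = 6.0907e+07 / 1.9519e+08
FRI = 0.3120


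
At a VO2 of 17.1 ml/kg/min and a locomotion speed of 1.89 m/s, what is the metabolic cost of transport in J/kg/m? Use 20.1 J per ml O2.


Power per kg = VO2 * 20.1 / 60
Power per kg = 17.1 * 20.1 / 60 = 5.7285 W/kg
Cost = power_per_kg / speed
Cost = 5.7285 / 1.89
Cost = 3.0310


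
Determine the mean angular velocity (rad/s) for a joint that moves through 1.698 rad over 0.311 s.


omega = delta_theta / delta_t
omega = 1.698 / 0.311
omega = 5.4598


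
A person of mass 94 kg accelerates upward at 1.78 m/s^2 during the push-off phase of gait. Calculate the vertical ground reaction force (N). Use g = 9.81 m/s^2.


GRF = m * (g + a)
GRF = 94 * (9.81 + 1.78)
GRF = 94 * 11.5900
GRF = 1089.4600


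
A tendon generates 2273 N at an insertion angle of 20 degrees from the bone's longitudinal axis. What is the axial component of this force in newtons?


F_eff = F_tendon * cos(theta)
theta = 20 deg = 0.3491 rad
cos(theta) = 0.9397
F_eff = 2273 * 0.9397
F_eff = 2135.9213


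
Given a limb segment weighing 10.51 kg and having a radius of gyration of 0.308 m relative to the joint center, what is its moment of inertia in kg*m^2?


I = m * k^2
I = 10.51 * 0.308^2
k^2 = 0.0949
I = 0.9970


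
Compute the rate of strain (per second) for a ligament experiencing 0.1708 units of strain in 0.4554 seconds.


strain_rate = delta_strain / delta_t
strain_rate = 0.1708 / 0.4554
strain_rate = 0.3751


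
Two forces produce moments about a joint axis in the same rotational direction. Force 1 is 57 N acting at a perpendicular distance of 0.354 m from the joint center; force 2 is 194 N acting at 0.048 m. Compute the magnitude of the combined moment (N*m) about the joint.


M = F1 * d1 + F2 * d2
M = 57 * 0.354 + 194 * 0.048
M = 20.1780 + 9.3120
M = 29.4900


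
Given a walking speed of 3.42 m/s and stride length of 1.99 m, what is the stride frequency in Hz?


f = v / stride_length
f = 3.42 / 1.99
f = 1.7186


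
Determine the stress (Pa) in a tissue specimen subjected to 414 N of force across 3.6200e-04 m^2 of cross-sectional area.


stress = F / A
stress = 414 / 3.6200e-04
stress = 1.1436e+06


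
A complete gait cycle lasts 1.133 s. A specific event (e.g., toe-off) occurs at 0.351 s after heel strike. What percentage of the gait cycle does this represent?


pct = (event_time / cycle_time) * 100
pct = (0.351 / 1.133) * 100
ratio = 0.3098
pct = 30.9797


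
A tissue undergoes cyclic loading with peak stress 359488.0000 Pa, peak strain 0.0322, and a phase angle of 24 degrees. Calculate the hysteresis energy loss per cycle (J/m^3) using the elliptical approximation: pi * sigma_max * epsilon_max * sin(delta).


E_loss = pi * sigma_max * epsilon_max * sin(delta)
delta = 24 deg = 0.4189 rad
sin(delta) = 0.4067
E_loss = pi * 359488.0000 * 0.0322 * 0.4067
E_loss = 14791.2011


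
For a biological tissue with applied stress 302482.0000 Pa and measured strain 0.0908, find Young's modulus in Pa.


E = stress / strain
E = 302482.0000 / 0.0908
E = 3.3313e+06


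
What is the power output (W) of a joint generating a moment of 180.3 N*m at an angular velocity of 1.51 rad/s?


P = M * omega
P = 180.3 * 1.51
P = 272.2530


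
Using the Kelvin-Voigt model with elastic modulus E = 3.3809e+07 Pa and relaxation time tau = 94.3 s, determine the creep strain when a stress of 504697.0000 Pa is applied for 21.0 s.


epsilon(t) = (sigma/E) * (1 - exp(-t/tau))
sigma/E = 504697.0000 / 3.3809e+07 = 0.0149
exp(-t/tau) = exp(-21.0 / 94.3) = 0.8004
epsilon = 0.0149 * (1 - 0.8004)
epsilon = 0.0030


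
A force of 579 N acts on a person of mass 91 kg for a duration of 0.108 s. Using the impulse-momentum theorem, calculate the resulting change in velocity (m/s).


J = F * dt = 579 * 0.108 = 62.5320 N*s
delta_v = J / m
delta_v = 62.5320 / 91
delta_v = 0.6872


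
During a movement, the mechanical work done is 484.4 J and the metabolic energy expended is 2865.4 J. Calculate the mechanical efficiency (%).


eta = (W_mech / E_meta) * 100
eta = (484.4 / 2865.4) * 100
ratio = 0.1691
eta = 16.9051


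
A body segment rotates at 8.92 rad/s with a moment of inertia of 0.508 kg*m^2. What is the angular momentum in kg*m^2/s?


L = I * omega
L = 0.508 * 8.92
L = 4.5314


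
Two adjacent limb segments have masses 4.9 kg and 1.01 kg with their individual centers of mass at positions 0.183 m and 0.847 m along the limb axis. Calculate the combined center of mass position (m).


COM = (m1*x1 + m2*x2) / (m1 + m2)
COM = (4.9*0.183 + 1.01*0.847) / (4.9 + 1.01)
Numerator = 1.7522
Denominator = 5.9100
COM = 0.2965


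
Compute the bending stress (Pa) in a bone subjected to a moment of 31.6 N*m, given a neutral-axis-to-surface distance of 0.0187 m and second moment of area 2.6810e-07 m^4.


sigma = M * c / I
sigma = 31.6 * 0.0187 / 2.6810e-07
M * c = 0.5909
sigma = 2.2041e+06


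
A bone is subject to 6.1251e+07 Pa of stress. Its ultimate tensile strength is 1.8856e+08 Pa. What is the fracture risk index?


FRI = applied / ultimate
FRI = 6.1251e+07 / 1.8856e+08
FRI = 0.3248


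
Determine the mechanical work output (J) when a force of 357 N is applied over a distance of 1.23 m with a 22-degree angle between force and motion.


W = F * d * cos(theta)
theta = 22 deg = 0.3840 rad
cos(theta) = 0.9272
W = 357 * 1.23 * 0.9272
W = 407.1357


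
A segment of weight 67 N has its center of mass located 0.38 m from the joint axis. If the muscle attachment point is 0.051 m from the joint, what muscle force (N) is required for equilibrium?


F_muscle = W * d_load / d_muscle
F_muscle = 67 * 0.38 / 0.051
Numerator = 25.4600
F_muscle = 499.2157


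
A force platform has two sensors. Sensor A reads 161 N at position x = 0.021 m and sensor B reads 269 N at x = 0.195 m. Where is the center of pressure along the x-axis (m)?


COP_x = (F1*x1 + F2*x2) / (F1 + F2)
COP_x = (161*0.021 + 269*0.195) / (161 + 269)
Numerator = 55.8360
Denominator = 430
COP_x = 0.1299


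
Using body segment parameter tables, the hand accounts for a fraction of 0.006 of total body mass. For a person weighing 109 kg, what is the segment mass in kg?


m_segment = body_mass * fraction
m_segment = 109 * 0.006
m_segment = 0.6540


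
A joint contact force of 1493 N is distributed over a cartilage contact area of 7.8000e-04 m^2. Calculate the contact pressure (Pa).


P = F / A
P = 1493 / 7.8000e-04
P = 1.9141e+06


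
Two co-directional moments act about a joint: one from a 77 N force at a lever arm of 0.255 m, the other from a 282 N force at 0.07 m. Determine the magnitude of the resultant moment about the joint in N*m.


M = F1 * d1 + F2 * d2
M = 77 * 0.255 + 282 * 0.07
M = 19.6350 + 19.7400
M = 39.3750


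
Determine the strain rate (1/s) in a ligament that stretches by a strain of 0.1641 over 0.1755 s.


strain_rate = delta_strain / delta_t
strain_rate = 0.1641 / 0.1755
strain_rate = 0.9350


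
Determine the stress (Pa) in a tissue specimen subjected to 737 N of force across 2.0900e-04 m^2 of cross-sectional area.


stress = F / A
stress = 737 / 2.0900e-04
stress = 3.5263e+06


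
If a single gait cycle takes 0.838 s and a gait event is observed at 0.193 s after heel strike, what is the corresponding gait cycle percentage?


pct = (event_time / cycle_time) * 100
pct = (0.193 / 0.838) * 100
ratio = 0.2303
pct = 23.0310


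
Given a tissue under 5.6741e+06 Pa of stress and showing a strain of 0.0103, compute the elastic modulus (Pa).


E = stress / strain
E = 5.6741e+06 / 0.0103
E = 5.5088e+08


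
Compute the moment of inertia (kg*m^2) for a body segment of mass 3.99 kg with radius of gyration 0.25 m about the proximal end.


I = m * k^2
I = 3.99 * 0.25^2
k^2 = 0.0625
I = 0.2494


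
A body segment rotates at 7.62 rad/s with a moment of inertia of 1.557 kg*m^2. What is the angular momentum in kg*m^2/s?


L = I * omega
L = 1.557 * 7.62
L = 11.8643


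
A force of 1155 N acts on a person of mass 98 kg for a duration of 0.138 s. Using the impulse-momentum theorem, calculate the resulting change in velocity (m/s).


J = F * dt = 1155 * 0.138 = 159.3900 N*s
delta_v = J / m
delta_v = 159.3900 / 98
delta_v = 1.6264


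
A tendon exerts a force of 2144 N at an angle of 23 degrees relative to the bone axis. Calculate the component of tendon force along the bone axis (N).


F_eff = F_tendon * cos(theta)
theta = 23 deg = 0.4014 rad
cos(theta) = 0.9205
F_eff = 2144 * 0.9205
F_eff = 1973.5624


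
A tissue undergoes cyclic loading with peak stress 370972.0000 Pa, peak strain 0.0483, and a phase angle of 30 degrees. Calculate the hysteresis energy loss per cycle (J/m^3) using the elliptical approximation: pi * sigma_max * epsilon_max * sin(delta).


E_loss = pi * sigma_max * epsilon_max * sin(delta)
delta = 30 deg = 0.5236 rad
sin(delta) = 0.5000
E_loss = pi * 370972.0000 * 0.0483 * 0.5000
E_loss = 28145.4463


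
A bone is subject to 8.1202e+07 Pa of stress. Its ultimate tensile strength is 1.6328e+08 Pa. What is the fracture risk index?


FRI = applied / ultimate
FRI = 8.1202e+07 / 1.6328e+08
FRI = 0.4973


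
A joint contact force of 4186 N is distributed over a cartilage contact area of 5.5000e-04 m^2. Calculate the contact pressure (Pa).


P = F / A
P = 4186 / 5.5000e-04
P = 7.6109e+06


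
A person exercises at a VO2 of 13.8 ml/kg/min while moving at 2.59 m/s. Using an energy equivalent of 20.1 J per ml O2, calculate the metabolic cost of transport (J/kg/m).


Power per kg = VO2 * 20.1 / 60
Power per kg = 13.8 * 20.1 / 60 = 4.6230 W/kg
Cost = power_per_kg / speed
Cost = 4.6230 / 2.59
Cost = 1.7849


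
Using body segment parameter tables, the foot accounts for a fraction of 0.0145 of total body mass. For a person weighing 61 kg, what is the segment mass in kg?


m_segment = body_mass * fraction
m_segment = 61 * 0.0145
m_segment = 0.8845


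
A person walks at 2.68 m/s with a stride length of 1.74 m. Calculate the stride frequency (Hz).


f = v / stride_length
f = 2.68 / 1.74
f = 1.5402


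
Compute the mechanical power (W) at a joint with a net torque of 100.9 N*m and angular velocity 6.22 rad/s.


P = M * omega
P = 100.9 * 6.22
P = 627.5980


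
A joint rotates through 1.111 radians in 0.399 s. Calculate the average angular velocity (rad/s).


omega = delta_theta / delta_t
omega = 1.111 / 0.399
omega = 2.7845


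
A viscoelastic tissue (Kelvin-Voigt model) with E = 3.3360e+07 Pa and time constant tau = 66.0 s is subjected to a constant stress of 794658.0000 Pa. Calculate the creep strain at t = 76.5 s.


epsilon(t) = (sigma/E) * (1 - exp(-t/tau))
sigma/E = 794658.0000 / 3.3360e+07 = 0.0238
exp(-t/tau) = exp(-76.5 / 66.0) = 0.3138
epsilon = 0.0238 * (1 - 0.3138)
epsilon = 0.0163


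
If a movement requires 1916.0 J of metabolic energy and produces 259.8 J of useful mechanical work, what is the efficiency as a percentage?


eta = (W_mech / E_meta) * 100
eta = (259.8 / 1916.0) * 100
ratio = 0.1356
eta = 13.5595


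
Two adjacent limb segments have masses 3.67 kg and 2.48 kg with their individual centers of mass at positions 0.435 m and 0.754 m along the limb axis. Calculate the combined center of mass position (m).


COM = (m1*x1 + m2*x2) / (m1 + m2)
COM = (3.67*0.435 + 2.48*0.754) / (3.67 + 2.48)
Numerator = 3.4664
Denominator = 6.1500
COM = 0.5636


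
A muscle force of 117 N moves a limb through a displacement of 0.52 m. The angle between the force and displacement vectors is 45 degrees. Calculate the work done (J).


W = F * d * cos(theta)
theta = 45 deg = 0.7854 rad
cos(theta) = 0.7071
W = 117 * 0.52 * 0.7071
W = 43.0204


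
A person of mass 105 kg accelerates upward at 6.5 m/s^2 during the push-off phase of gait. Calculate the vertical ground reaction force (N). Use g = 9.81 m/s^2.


GRF = m * (g + a)
GRF = 105 * (9.81 + 6.5)
GRF = 105 * 16.3100
GRF = 1712.5500


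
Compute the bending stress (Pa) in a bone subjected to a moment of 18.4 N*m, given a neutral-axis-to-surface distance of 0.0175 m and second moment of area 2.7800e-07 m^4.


sigma = M * c / I
sigma = 18.4 * 0.0175 / 2.7800e-07
M * c = 0.3220
sigma = 1.1583e+06


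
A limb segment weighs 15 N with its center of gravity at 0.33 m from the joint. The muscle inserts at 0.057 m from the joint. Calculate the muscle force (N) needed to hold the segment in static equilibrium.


F_muscle = W * d_load / d_muscle
F_muscle = 15 * 0.33 / 0.057
Numerator = 4.9500
F_muscle = 86.8421


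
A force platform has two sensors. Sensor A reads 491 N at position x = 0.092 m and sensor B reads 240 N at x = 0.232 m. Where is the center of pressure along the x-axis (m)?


COP_x = (F1*x1 + F2*x2) / (F1 + F2)
COP_x = (491*0.092 + 240*0.232) / (491 + 240)
Numerator = 100.8520
Denominator = 731
COP_x = 0.1380


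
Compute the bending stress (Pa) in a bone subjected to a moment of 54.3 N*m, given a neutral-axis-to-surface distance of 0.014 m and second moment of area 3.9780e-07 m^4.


sigma = M * c / I
sigma = 54.3 * 0.014 / 3.9780e-07
M * c = 0.7602
sigma = 1.9110e+06


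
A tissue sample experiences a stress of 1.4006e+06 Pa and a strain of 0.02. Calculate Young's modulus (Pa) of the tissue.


E = stress / strain
E = 1.4006e+06 / 0.02
E = 7.0030e+07


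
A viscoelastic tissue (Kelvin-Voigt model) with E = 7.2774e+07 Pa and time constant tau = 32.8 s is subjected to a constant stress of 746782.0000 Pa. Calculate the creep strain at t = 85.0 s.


epsilon(t) = (sigma/E) * (1 - exp(-t/tau))
sigma/E = 746782.0000 / 7.2774e+07 = 0.0103
exp(-t/tau) = exp(-85.0 / 32.8) = 0.0749
epsilon = 0.0103 * (1 - 0.0749)
epsilon = 0.0095


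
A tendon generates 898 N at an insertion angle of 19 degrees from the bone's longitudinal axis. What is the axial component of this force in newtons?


F_eff = F_tendon * cos(theta)
theta = 19 deg = 0.3316 rad
cos(theta) = 0.9455
F_eff = 898 * 0.9455
F_eff = 849.0757


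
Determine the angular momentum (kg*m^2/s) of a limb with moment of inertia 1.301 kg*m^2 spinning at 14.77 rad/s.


L = I * omega
L = 1.301 * 14.77
L = 19.2158


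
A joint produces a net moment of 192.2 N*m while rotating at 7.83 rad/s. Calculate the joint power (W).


P = M * omega
P = 192.2 * 7.83
P = 1504.9260


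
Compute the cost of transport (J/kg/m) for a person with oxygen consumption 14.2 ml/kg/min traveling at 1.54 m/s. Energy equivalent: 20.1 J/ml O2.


Power per kg = VO2 * 20.1 / 60
Power per kg = 14.2 * 20.1 / 60 = 4.7570 W/kg
Cost = power_per_kg / speed
Cost = 4.7570 / 1.54
Cost = 3.0890


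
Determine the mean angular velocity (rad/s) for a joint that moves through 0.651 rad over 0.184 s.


omega = delta_theta / delta_t
omega = 0.651 / 0.184
omega = 3.5380


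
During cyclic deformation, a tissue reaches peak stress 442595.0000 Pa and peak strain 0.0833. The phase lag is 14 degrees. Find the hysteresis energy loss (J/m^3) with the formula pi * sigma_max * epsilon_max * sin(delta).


E_loss = pi * sigma_max * epsilon_max * sin(delta)
delta = 14 deg = 0.2443 rad
sin(delta) = 0.2419
E_loss = pi * 442595.0000 * 0.0833 * 0.2419
E_loss = 28020.5435


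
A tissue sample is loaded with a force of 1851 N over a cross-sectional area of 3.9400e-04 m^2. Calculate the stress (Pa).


stress = F / A
stress = 1851 / 3.9400e-04
stress = 4.6980e+06


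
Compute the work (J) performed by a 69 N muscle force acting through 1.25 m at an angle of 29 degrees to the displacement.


W = F * d * cos(theta)
theta = 29 deg = 0.5061 rad
cos(theta) = 0.8746
W = 69 * 1.25 * 0.8746
W = 75.4359


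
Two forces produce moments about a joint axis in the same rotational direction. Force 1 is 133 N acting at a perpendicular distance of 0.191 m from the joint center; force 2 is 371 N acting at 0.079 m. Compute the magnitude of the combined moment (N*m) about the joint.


M = F1 * d1 + F2 * d2
M = 133 * 0.191 + 371 * 0.079
M = 25.4030 + 29.3090
M = 54.7120


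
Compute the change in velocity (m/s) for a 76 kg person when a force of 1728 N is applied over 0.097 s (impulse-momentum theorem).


J = F * dt = 1728 * 0.097 = 167.6160 N*s
delta_v = J / m
delta_v = 167.6160 / 76
delta_v = 2.2055


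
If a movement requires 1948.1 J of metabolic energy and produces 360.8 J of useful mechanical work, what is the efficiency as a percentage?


eta = (W_mech / E_meta) * 100
eta = (360.8 / 1948.1) * 100
ratio = 0.1852
eta = 18.5206


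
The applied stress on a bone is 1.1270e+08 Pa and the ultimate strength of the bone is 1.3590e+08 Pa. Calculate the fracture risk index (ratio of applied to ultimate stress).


FRI = applied / ultimate
FRI = 1.1270e+08 / 1.3590e+08
FRI = 0.8293


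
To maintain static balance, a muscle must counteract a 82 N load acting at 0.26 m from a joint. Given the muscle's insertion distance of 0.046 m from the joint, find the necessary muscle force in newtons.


F_muscle = W * d_load / d_muscle
F_muscle = 82 * 0.26 / 0.046
Numerator = 21.3200
F_muscle = 463.4783


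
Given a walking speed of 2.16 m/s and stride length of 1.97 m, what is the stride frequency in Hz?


f = v / stride_length
f = 2.16 / 1.97
f = 1.0964


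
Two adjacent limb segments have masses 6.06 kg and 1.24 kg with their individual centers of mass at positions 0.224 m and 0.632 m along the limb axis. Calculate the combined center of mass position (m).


COM = (m1*x1 + m2*x2) / (m1 + m2)
COM = (6.06*0.224 + 1.24*0.632) / (6.06 + 1.24)
Numerator = 2.1411
Denominator = 7.3000
COM = 0.2933


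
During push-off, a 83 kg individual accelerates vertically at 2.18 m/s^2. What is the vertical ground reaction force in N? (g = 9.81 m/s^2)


GRF = m * (g + a)
GRF = 83 * (9.81 + 2.18)
GRF = 83 * 11.9900
GRF = 995.1700


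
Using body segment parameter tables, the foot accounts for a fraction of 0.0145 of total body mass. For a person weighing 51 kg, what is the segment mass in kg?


m_segment = body_mass * fraction
m_segment = 51 * 0.0145
m_segment = 0.7395


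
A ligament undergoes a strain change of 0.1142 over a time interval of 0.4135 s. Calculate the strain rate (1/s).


strain_rate = delta_strain / delta_t
strain_rate = 0.1142 / 0.4135
strain_rate = 0.2762


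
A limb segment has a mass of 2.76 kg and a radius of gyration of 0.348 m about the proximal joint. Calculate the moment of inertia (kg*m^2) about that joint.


I = m * k^2
I = 2.76 * 0.348^2
k^2 = 0.1211
I = 0.3342


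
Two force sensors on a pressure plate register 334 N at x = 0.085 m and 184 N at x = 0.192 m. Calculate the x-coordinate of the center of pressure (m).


COP_x = (F1*x1 + F2*x2) / (F1 + F2)
COP_x = (334*0.085 + 184*0.192) / (334 + 184)
Numerator = 63.7180
Denominator = 518
COP_x = 0.1230


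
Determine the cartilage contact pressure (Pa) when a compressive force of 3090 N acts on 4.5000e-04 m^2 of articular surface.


P = F / A
P = 3090 / 4.5000e-04
P = 6.8667e+06


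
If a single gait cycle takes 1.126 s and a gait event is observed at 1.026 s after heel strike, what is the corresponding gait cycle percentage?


pct = (event_time / cycle_time) * 100
pct = (1.026 / 1.126) * 100
ratio = 0.9112
pct = 91.1190


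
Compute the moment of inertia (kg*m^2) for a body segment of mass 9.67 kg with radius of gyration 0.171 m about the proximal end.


I = m * k^2
I = 9.67 * 0.171^2
k^2 = 0.0292
I = 0.2828


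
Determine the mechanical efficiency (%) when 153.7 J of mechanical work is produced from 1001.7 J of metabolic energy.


eta = (W_mech / E_meta) * 100
eta = (153.7 / 1001.7) * 100
ratio = 0.1534
eta = 15.3439


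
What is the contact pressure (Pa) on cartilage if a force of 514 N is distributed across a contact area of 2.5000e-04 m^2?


P = F / A
P = 514 / 2.5000e-04
P = 2.0560e+06


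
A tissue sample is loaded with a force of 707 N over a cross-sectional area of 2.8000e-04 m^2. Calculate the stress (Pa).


stress = F / A
stress = 707 / 2.8000e-04
stress = 2.5250e+06


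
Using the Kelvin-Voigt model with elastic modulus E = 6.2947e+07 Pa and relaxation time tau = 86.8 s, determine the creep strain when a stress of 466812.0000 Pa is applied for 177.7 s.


epsilon(t) = (sigma/E) * (1 - exp(-t/tau))
sigma/E = 466812.0000 / 6.2947e+07 = 0.0074
exp(-t/tau) = exp(-177.7 / 86.8) = 0.1291
epsilon = 0.0074 * (1 - 0.1291)
epsilon = 0.0065


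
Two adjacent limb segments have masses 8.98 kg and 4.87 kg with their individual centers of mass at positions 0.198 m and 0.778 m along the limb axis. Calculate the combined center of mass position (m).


COM = (m1*x1 + m2*x2) / (m1 + m2)
COM = (8.98*0.198 + 4.87*0.778) / (8.98 + 4.87)
Numerator = 5.5669
Denominator = 13.8500
COM = 0.4019


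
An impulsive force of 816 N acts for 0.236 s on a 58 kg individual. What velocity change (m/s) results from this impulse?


J = F * dt = 816 * 0.236 = 192.5760 N*s
delta_v = J / m
delta_v = 192.5760 / 58
delta_v = 3.3203


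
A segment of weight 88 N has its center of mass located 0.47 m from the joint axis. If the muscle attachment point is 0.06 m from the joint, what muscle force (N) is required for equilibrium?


F_muscle = W * d_load / d_muscle
F_muscle = 88 * 0.47 / 0.06
Numerator = 41.3600
F_muscle = 689.3333


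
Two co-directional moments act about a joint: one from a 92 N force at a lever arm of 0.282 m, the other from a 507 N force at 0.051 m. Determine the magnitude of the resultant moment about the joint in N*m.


M = F1 * d1 + F2 * d2
M = 92 * 0.282 + 507 * 0.051
M = 25.9440 + 25.8570
M = 51.8010


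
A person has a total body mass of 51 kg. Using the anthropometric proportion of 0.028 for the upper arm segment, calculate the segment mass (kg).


m_segment = body_mass * fraction
m_segment = 51 * 0.028
m_segment = 1.4280


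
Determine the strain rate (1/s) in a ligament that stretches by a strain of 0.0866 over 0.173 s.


strain_rate = delta_strain / delta_t
strain_rate = 0.0866 / 0.173
strain_rate = 0.5006


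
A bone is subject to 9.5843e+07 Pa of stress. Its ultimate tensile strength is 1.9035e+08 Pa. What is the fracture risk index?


FRI = applied / ultimate
FRI = 9.5843e+07 / 1.9035e+08
FRI = 0.5035


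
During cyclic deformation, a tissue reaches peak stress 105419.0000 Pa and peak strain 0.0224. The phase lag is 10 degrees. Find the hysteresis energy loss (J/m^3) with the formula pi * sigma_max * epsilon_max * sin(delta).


E_loss = pi * sigma_max * epsilon_max * sin(delta)
delta = 10 deg = 0.1745 rad
sin(delta) = 0.1736
E_loss = pi * 105419.0000 * 0.0224 * 0.1736
E_loss = 1288.2110


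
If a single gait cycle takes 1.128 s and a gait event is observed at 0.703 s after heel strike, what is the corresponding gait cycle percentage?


pct = (event_time / cycle_time) * 100
pct = (0.703 / 1.128) * 100
ratio = 0.6232
pct = 62.3227


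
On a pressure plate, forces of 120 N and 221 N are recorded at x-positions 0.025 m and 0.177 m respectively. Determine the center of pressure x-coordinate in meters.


COP_x = (F1*x1 + F2*x2) / (F1 + F2)
COP_x = (120*0.025 + 221*0.177) / (120 + 221)
Numerator = 42.1170
Denominator = 341
COP_x = 0.1235


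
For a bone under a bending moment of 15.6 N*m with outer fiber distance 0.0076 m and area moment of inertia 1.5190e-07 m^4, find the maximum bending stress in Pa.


sigma = M * c / I
sigma = 15.6 * 0.0076 / 1.5190e-07
M * c = 0.1186
sigma = 780513.4957


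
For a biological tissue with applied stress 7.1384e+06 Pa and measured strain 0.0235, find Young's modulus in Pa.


E = stress / strain
E = 7.1384e+06 / 0.0235
E = 3.0376e+08


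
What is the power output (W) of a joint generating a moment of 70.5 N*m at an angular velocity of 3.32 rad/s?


P = M * omega
P = 70.5 * 3.32
P = 234.0600


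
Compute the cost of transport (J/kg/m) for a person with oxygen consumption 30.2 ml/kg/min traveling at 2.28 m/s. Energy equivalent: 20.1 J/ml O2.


Power per kg = VO2 * 20.1 / 60
Power per kg = 30.2 * 20.1 / 60 = 10.1170 W/kg
Cost = power_per_kg / speed
Cost = 10.1170 / 2.28
Cost = 4.4373


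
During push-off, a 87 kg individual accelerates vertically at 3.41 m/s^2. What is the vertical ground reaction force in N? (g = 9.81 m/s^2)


GRF = m * (g + a)
GRF = 87 * (9.81 + 3.41)
GRF = 87 * 13.2200
GRF = 1150.1400


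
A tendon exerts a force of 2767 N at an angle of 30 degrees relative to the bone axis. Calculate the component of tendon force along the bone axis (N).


F_eff = F_tendon * cos(theta)
theta = 30 deg = 0.5236 rad
cos(theta) = 0.8660
F_eff = 2767 * 0.8660
F_eff = 2396.2923


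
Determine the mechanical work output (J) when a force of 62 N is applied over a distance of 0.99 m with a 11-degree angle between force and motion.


W = F * d * cos(theta)
theta = 11 deg = 0.1920 rad
cos(theta) = 0.9816
W = 62 * 0.99 * 0.9816
W = 60.2523


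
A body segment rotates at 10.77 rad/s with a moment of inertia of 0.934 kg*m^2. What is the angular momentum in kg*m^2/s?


L = I * omega
L = 0.934 * 10.77
L = 10.0592


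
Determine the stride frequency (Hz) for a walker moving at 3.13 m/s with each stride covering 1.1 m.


f = v / stride_length
f = 3.13 / 1.1
f = 2.8455


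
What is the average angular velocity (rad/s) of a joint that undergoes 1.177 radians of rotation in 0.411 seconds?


omega = delta_theta / delta_t
omega = 1.177 / 0.411
omega = 2.8637


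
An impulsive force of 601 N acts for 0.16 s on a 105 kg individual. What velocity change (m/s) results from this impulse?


J = F * dt = 601 * 0.16 = 96.1600 N*s
delta_v = J / m
delta_v = 96.1600 / 105
delta_v = 0.9158


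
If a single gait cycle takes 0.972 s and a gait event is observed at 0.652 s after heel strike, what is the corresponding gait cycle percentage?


pct = (event_time / cycle_time) * 100
pct = (0.652 / 0.972) * 100
ratio = 0.6708
pct = 67.0782


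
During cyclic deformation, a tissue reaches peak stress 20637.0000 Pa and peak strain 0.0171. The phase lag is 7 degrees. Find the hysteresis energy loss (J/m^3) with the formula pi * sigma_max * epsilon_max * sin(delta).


E_loss = pi * sigma_max * epsilon_max * sin(delta)
delta = 7 deg = 0.1222 rad
sin(delta) = 0.1219
E_loss = pi * 20637.0000 * 0.0171 * 0.1219
E_loss = 135.1099


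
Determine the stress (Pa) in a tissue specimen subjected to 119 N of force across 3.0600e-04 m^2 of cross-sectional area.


stress = F / A
stress = 119 / 3.0600e-04
stress = 388888.8889


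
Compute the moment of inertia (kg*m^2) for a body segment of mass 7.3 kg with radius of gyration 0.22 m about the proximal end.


I = m * k^2
I = 7.3 * 0.22^2
k^2 = 0.0484
I = 0.3533


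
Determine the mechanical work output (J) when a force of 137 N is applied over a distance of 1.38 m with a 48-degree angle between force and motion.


W = F * d * cos(theta)
theta = 48 deg = 0.8378 rad
cos(theta) = 0.6691
W = 137 * 1.38 * 0.6691
W = 126.5058


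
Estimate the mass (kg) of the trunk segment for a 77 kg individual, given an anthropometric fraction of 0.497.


m_segment = body_mass * fraction
m_segment = 77 * 0.497
m_segment = 38.2690


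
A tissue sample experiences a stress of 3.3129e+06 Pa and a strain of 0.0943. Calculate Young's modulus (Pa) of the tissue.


E = stress / strain
E = 3.3129e+06 / 0.0943
E = 3.5131e+07


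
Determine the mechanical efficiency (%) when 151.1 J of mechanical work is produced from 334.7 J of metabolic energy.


eta = (W_mech / E_meta) * 100
eta = (151.1 / 334.7) * 100
ratio = 0.4514
eta = 45.1449


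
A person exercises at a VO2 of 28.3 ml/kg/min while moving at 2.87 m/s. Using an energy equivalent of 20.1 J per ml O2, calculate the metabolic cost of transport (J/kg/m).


Power per kg = VO2 * 20.1 / 60
Power per kg = 28.3 * 20.1 / 60 = 9.4805 W/kg
Cost = power_per_kg / speed
Cost = 9.4805 / 2.87
Cost = 3.3033


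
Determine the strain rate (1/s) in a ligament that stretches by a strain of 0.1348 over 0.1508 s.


strain_rate = delta_strain / delta_t
strain_rate = 0.1348 / 0.1508
strain_rate = 0.8939


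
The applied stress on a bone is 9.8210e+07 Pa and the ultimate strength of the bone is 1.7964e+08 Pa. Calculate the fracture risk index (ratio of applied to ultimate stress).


FRI = applied / ultimate
FRI = 9.8210e+07 / 1.7964e+08
FRI = 0.5467


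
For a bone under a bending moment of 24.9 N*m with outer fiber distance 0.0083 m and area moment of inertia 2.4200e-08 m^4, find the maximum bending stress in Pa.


sigma = M * c / I
sigma = 24.9 * 0.0083 / 2.4200e-08
M * c = 0.2067
sigma = 8.5401e+06


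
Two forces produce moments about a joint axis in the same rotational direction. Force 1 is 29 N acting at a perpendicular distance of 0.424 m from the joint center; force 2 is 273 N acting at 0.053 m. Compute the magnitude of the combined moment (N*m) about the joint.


M = F1 * d1 + F2 * d2
M = 29 * 0.424 + 273 * 0.053
M = 12.2960 + 14.4690
M = 26.7650


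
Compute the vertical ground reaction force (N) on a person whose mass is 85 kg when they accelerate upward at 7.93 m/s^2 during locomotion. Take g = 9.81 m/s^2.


GRF = m * (g + a)
GRF = 85 * (9.81 + 7.93)
GRF = 85 * 17.7400
GRF = 1507.9000


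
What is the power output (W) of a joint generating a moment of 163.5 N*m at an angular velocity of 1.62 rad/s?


P = M * omega
P = 163.5 * 1.62
P = 264.8700


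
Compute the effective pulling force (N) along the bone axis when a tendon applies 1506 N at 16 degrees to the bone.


F_eff = F_tendon * cos(theta)
theta = 16 deg = 0.2793 rad
cos(theta) = 0.9613
F_eff = 1506 * 0.9613
F_eff = 1447.6601


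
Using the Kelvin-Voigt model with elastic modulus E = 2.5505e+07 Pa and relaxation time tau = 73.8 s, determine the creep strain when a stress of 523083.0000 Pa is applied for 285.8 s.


epsilon(t) = (sigma/E) * (1 - exp(-t/tau))
sigma/E = 523083.0000 / 2.5505e+07 = 0.0205
exp(-t/tau) = exp(-285.8 / 73.8) = 0.0208
epsilon = 0.0205 * (1 - 0.0208)
epsilon = 0.0201


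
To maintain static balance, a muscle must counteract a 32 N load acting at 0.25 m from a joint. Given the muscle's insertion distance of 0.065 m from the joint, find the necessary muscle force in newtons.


F_muscle = W * d_load / d_muscle
F_muscle = 32 * 0.25 / 0.065
Numerator = 8.0000
F_muscle = 123.0769


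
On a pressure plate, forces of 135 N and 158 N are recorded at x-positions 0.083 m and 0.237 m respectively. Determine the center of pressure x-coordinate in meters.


COP_x = (F1*x1 + F2*x2) / (F1 + F2)
COP_x = (135*0.083 + 158*0.237) / (135 + 158)
Numerator = 48.6510
Denominator = 293
COP_x = 0.1660


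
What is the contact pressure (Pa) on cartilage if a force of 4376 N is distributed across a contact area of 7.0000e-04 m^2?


P = F / A
P = 4376 / 7.0000e-04
P = 6.2514e+06


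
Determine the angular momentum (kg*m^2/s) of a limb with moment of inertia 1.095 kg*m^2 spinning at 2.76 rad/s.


L = I * omega
L = 1.095 * 2.76
L = 3.0222


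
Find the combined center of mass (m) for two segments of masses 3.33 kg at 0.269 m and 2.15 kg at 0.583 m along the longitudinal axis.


COM = (m1*x1 + m2*x2) / (m1 + m2)
COM = (3.33*0.269 + 2.15*0.583) / (3.33 + 2.15)
Numerator = 2.1492
Denominator = 5.4800
COM = 0.3922


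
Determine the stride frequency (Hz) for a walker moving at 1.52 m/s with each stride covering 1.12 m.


f = v / stride_length
f = 1.52 / 1.12
f = 1.3571


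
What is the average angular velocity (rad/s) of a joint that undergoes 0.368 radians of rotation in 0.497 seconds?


omega = delta_theta / delta_t
omega = 0.368 / 0.497
omega = 0.7404


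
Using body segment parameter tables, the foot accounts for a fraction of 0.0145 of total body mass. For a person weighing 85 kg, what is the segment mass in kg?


m_segment = body_mass * fraction
m_segment = 85 * 0.0145
m_segment = 1.2325


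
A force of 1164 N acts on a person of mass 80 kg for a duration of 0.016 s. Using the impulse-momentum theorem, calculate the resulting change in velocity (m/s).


J = F * dt = 1164 * 0.016 = 18.6240 N*s
delta_v = J / m
delta_v = 18.6240 / 80
delta_v = 0.2328


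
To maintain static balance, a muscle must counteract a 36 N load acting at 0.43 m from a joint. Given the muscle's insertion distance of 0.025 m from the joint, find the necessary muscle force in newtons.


F_muscle = W * d_load / d_muscle
F_muscle = 36 * 0.43 / 0.025
Numerator = 15.4800
F_muscle = 619.2000


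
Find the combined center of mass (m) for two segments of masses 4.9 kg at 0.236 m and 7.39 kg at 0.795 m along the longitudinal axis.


COM = (m1*x1 + m2*x2) / (m1 + m2)
COM = (4.9*0.236 + 7.39*0.795) / (4.9 + 7.39)
Numerator = 7.0314
Denominator = 12.2900
COM = 0.5721


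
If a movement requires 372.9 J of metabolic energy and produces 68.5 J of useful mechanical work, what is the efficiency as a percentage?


eta = (W_mech / E_meta) * 100
eta = (68.5 / 372.9) * 100
ratio = 0.1837
eta = 18.3695


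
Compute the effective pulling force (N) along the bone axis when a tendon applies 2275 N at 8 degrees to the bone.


F_eff = F_tendon * cos(theta)
theta = 8 deg = 0.1396 rad
cos(theta) = 0.9903
F_eff = 2275 * 0.9903
F_eff = 2252.8599


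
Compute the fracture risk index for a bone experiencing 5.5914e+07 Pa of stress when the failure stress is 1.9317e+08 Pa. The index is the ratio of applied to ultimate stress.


FRI = applied / ultimate
FRI = 5.5914e+07 / 1.9317e+08
FRI = 0.2895


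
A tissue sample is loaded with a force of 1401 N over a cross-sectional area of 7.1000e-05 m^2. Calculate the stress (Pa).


stress = F / A
stress = 1401 / 7.1000e-05
stress = 1.9732e+07


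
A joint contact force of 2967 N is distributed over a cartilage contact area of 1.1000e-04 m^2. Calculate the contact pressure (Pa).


P = F / A
P = 2967 / 1.1000e-04
P = 2.6973e+07


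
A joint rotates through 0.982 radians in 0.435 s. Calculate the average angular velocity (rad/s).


omega = delta_theta / delta_t
omega = 0.982 / 0.435
omega = 2.2575


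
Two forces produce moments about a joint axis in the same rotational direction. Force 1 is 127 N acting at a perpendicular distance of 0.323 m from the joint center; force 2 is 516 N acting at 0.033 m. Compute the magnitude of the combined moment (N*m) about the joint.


M = F1 * d1 + F2 * d2
M = 127 * 0.323 + 516 * 0.033
M = 41.0210 + 17.0280
M = 58.0490


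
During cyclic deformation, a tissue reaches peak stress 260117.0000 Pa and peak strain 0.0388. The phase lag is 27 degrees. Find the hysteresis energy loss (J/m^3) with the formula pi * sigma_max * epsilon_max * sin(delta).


E_loss = pi * sigma_max * epsilon_max * sin(delta)
delta = 27 deg = 0.4712 rad
sin(delta) = 0.4540
E_loss = pi * 260117.0000 * 0.0388 * 0.4540
E_loss = 14394.5171


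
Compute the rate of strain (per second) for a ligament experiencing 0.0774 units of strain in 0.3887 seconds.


strain_rate = delta_strain / delta_t
strain_rate = 0.0774 / 0.3887
strain_rate = 0.1991


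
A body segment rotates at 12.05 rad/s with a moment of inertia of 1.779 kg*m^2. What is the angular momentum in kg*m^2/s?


L = I * omega
L = 1.779 * 12.05
L = 21.4369


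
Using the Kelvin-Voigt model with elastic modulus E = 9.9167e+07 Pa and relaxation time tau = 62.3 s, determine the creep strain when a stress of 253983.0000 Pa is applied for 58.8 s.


epsilon(t) = (sigma/E) * (1 - exp(-t/tau))
sigma/E = 253983.0000 / 9.9167e+07 = 0.0026
exp(-t/tau) = exp(-58.8 / 62.3) = 0.3891
epsilon = 0.0026 * (1 - 0.3891)
epsilon = 0.0016


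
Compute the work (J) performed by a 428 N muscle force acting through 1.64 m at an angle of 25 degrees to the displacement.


W = F * d * cos(theta)
theta = 25 deg = 0.4363 rad
cos(theta) = 0.9063
W = 428 * 1.64 * 0.9063
W = 636.1556


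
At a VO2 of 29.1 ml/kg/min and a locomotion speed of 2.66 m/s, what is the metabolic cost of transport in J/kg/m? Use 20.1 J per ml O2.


Power per kg = VO2 * 20.1 / 60
Power per kg = 29.1 * 20.1 / 60 = 9.7485 W/kg
Cost = power_per_kg / speed
Cost = 9.7485 / 2.66
Cost = 3.6648


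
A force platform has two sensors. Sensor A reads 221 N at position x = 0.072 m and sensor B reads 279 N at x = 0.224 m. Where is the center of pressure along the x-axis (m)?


COP_x = (F1*x1 + F2*x2) / (F1 + F2)
COP_x = (221*0.072 + 279*0.224) / (221 + 279)
Numerator = 78.4080
Denominator = 500
COP_x = 0.1568


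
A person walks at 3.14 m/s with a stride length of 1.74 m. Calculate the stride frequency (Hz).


f = v / stride_length
f = 3.14 / 1.74
f = 1.8046


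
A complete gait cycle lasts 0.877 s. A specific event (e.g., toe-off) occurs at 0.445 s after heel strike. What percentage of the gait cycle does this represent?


pct = (event_time / cycle_time) * 100
pct = (0.445 / 0.877) * 100
ratio = 0.5074
pct = 50.7412


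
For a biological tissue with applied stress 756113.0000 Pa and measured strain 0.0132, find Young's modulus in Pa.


E = stress / strain
E = 756113.0000 / 0.0132
E = 5.7281e+07


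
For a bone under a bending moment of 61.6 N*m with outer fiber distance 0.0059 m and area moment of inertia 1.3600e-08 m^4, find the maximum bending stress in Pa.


sigma = M * c / I
sigma = 61.6 * 0.0059 / 1.3600e-08
M * c = 0.3634
sigma = 2.6724e+07
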